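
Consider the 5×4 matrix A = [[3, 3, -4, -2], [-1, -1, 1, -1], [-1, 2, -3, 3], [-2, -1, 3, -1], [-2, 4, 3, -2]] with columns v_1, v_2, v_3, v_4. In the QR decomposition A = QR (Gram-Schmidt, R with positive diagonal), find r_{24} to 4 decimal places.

r_{24} = -1.0434

v_1 = (3, -1, -1, -2, -2); ‖v_1‖ = 4.3589, so q_1 = (0.6882, -0.2294, -0.2294, -0.4588, -0.4588).
q_1·v_2 = 0.6882·3 + (-0.2294)·(-1) + (-0.2294)·2 + (-0.4588)·(-1) + (-0.4588)·4 = 0.4588.
u_2 = v_2 − 0.4588·q_1 = (2.6842, -0.8947, 2.1053, -0.7895, 4.2105).
‖u_2‖ = 5.5488, so q_2 = (0.4837, -0.1612, 0.3794, -0.1423, 0.7588).
r_{24} = q_2·v_4 = -1.0434.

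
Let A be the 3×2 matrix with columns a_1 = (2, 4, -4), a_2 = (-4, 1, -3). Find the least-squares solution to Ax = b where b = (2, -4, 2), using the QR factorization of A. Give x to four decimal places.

a_1 = (2, 4, -4); ‖a_1‖ = 6.0000, so e_1 = (0.3333, 0.6667, -0.6667).
e_1·a_2 = 0.3333·(-4) + 0.6667·1 + (-0.6667)·(-3) = 1.3333.
u_2 = a_2 − 1.3333·e_1 = (-4.4444, 0.1111, -2.1111).
‖u_2‖ = 4.9216, so e_2 = (-0.9030, 0.0226, -0.4289).
Qᵀb = (-3.3333, -2.7543).
Back-substitute: x_2 = -2.7543/4.9216 = -0.5596.
x_1 = (-3.3333 − 1.3333·(-0.5596))/6.0000 = -0.4312.

x = (-0.4312, -0.5596)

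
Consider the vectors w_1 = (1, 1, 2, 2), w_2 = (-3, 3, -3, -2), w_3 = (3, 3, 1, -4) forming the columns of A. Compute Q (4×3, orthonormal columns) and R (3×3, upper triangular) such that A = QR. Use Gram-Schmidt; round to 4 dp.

e_1 = w_1/‖w_1‖ = (1, 1, 2, 2)/3.1623 = (0.3162, 0.3162, 0.6325, 0.6325).
r_{12} = e_1·w_2 = -3.1623.
u_2 = w_2 + 3.1623·e_1 = (-2.0000, 4.0000, -1.0000, 0.0000).
‖u_2‖ = 4.5826, so e_2 = (-0.4364, 0.8729, -0.2182, 0.0000).
r_{13} = e_1·w_3 = 0.0000; r_{23} = e_2·w_3 = 1.0911.
u_3 = w_3 + 0.0000·e_1 − 1.0911·e_2 = (3.4762, 2.0476, 1.2381, -4.0000).
‖u_3‖ = 5.8146, so e_3 = (0.5978, 0.3522, 0.2129, -0.6879).

Q = [[0.3162, -0.4364, 0.5978], [0.3162, 0.8729, 0.3522], [0.6325, -0.2182, 0.2129], [0.6325, 0.0000, -0.6879]], R = [[3.1623, -3.1623, 0.0000], [0.0000, 4.5826, 1.0911], [0.0000, 0.0000, 5.8146]]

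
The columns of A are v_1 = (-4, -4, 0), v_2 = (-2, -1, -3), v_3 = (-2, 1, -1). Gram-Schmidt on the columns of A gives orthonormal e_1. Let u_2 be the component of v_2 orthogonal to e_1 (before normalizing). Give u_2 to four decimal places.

v_1 = (-4, -4, 0); ‖v_1‖ = 5.6569, so e_1 = (-0.7071, -0.7071, 0.0000).
e_1·v_2 = (-0.7071)·(-2) + (-0.7071)·(-1) + 0.0000·(-3) = 2.1213.
u_2 = v_2 − 2.1213·e_1 = (-0.5000, 0.5000, -3.0000).

u_2 = (-0.5000, 0.5000, -3.0000)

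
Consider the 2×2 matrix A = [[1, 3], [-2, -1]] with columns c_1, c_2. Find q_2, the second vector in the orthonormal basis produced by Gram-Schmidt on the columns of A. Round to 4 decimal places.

q_1 = c_1/‖c_1‖ = (1, -2)/2.2361 = (0.4472, -0.8944).
r_{12} = q_1·c_2 = 2.2361.
u_2 = c_2 − 2.2361·q_1 = (2.0000, 1.0000).
‖u_2‖ = 2.2361, so q_2 = (0.8944, 0.4472).

q_2 = (0.8944, 0.4472)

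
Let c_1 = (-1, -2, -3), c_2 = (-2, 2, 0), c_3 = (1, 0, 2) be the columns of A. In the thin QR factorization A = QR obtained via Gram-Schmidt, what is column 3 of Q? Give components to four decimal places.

q_1 = c_1/‖c_1‖ = (-1, -2, -3)/3.7417 = (-0.2673, -0.5345, -0.8018).
r_{12} = q_1·c_2 = -0.5345.
u_2 = c_2 + 0.5345·q_1 = (-2.1429, 1.7143, -0.4286).
‖u_2‖ = 2.7775, so q_2 = (-0.7715, 0.6172, -0.1543).
r_{13} = q_1·c_3 = -1.8708; r_{23} = q_2·c_3 = -1.0801.
u_3 = c_3 + 1.8708·q_1 + 1.0801·q_2 = (-0.3333, -0.3333, 0.3333).
‖u_3‖ = 0.5774, so q_3 = (-0.5774, -0.5774, 0.5774).

q_3 = (-0.5774, -0.5774, 0.5774)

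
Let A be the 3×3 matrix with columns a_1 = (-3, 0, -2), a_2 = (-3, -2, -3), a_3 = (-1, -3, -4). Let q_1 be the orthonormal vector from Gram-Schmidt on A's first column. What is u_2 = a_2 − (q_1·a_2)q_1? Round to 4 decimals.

a_1 = (-3, 0, -2); ‖a_1‖ = 3.6056, so q_1 = (-0.8321, 0.0000, -0.5547).
q_1·a_2 = (-0.8321)·(-3) + 0.0000·(-2) + (-0.5547)·(-3) = 4.1603.
u_2 = a_2 − 4.1603·q_1 = (0.4615, -2.0000, -0.6923).

u_2 = (0.4615, -2.0000, -0.6923)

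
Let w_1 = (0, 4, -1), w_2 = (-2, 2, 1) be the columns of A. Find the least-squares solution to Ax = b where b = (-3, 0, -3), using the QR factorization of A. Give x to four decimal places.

w_1 = (0, 4, -1); ‖w_1‖ = 4.1231, so q_1 = (0.0000, 0.9701, -0.2425).
q_1·w_2 = 0.0000·(-2) + 0.9701·2 + (-0.2425)·1 = 1.6977.
u_2 = w_2 − 1.6977·q_1 = (-2.0000, 0.3529, 1.4118).
‖u_2‖ = 2.4734, so q_2 = (-0.8086, 0.1427, 0.5708).
Qᵀb = (0.7276, 0.7135).
Back-substitute: x_2 = 0.7135/2.4734 = 0.2885.
x_1 = (0.7276 − 1.6977·0.2885)/4.1231 = 0.0577.

x = (0.0577, 0.2885)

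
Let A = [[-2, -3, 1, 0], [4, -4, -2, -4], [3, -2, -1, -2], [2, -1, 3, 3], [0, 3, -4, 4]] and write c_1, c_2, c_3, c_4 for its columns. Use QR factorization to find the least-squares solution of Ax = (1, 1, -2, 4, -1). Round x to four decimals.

x = (0.2161, -0.4542, 0.4298, 0.5187)

c_1 = (-2, 4, 3, 2, 0); ‖c_1‖ = 5.7446, so e_1 = (-0.3482, 0.6963, 0.5222, 0.3482, 0.0000).
e_1·c_2 = (-0.3482)·(-3) + 0.6963·(-4) + 0.5222·(-2) + 0.3482·(-1) + 0.0000·3 = -3.1334.
u_2 = c_2 + 3.1334·e_1 = (-4.0909, -1.8182, -0.3636, 0.0909, 3.0000).
‖u_2‖ = 5.4020, so e_2 = (-0.7573, -0.3366, -0.0673, 0.0168, 0.5553).
e_1·c_3 = (-0.3482)·1 + 0.6963·(-2) + 0.5222·(-1) + 0.3482·3 + 0.0000·(-4) = -1.2185; e_2·c_3 = (-0.7573)·1 + (-0.3366)·(-2) + (-0.0673)·(-1) + 0.0168·3 + 0.5553·(-4) = -2.1877.
u_3 = c_3 + 1.2185·e_1 + 2.1877·e_2 = (-1.0810, -1.8879, -0.5109, 3.4611, -2.7850).
‖u_3‖ = 4.9728, so e_3 = (-0.2174, -0.3796, -0.1027, 0.6960, -0.5601).
e_1·c_4 = (-0.3482)·0 + 0.6963·(-4) + 0.5222·(-2) + 0.3482·3 + 0.0000·4 = -2.7852; e_2·c_4 = (-0.7573)·0 + (-0.3366)·(-4) + (-0.0673)·(-2) + 0.0168·3 + 0.5553·4 = 3.7528; e_3·c_4 = (-0.2174)·0 + (-0.3796)·(-4) + (-0.1027)·(-2) + 0.6960·3 + (-0.5601)·4 = 1.5718.
u_4 = c_4 + 2.7852·e_1 − 3.7528·e_2 − 1.5718·e_3 = (2.2139, -0.2008, -0.1314, 2.8126, 2.7962).
‖u_4‖ = 4.5484, so e_4 = (0.4867, -0.0441, -0.0289, 0.6184, 0.6148).
Qᵀb = (0.6963, -1.4473, 2.9525, 2.3591).
Back-substitute: x_4 = 2.3591/4.5484 = 0.5187.
x_3 = (2.9525 − 1.5718·0.5187)/4.9728 = 0.4298.
x_2 = (-1.4473 + 2.1877·0.4298 − 3.7528·0.5187)/5.4020 = -0.4542.
x_1 = (0.6963 + 3.1334·(-0.4542) + 1.2185·0.4298 + 2.7852·0.5187)/5.7446 = 0.2161.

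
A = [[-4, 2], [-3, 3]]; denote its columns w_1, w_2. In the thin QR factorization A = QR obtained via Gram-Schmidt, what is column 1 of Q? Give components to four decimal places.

w_1 = (-4, -3); ‖w_1‖ = 5.0000, so q_1 = (-0.8000, -0.6000).

q_1 = (-0.8000, -0.6000)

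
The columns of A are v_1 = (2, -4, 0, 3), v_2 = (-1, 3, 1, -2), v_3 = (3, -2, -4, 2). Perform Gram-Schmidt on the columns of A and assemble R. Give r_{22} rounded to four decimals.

v_1 = (2, -4, 0, 3); ‖v_1‖ = 5.3852, so q_1 = (0.3714, -0.7428, 0.0000, 0.5571).
q_1·v_2 = 0.3714·(-1) + (-0.7428)·3 + 0.0000·1 + 0.5571·(-2) = -3.7139.
u_2 = v_2 + 3.7139·q_1 = (0.3793, 0.2414, 1.0000, 0.0690).
r_{22} = ‖u_2‖ = 1.0986.

r_{22} = 1.0986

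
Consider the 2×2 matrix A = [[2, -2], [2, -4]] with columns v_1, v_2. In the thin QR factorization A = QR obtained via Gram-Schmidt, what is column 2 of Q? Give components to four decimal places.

q_2 = (0.7071, -0.7071)

q_1 = v_1/‖v_1‖ = (2, 2)/2.8284 = (0.7071, 0.7071).
r_{12} = q_1·v_2 = -4.2426.
u_2 = v_2 + 4.2426·q_1 = (1.0000, -1.0000).
‖u_2‖ = 1.4142, so q_2 = (0.7071, -0.7071).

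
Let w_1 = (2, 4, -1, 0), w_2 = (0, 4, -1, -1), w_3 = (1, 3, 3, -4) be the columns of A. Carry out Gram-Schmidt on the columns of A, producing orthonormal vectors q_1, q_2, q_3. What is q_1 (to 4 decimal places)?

q_1 = (0.4364, 0.8729, -0.2182, 0.0000)

w_1 = (2, 4, -1, 0); ‖w_1‖ = 4.5826, so q_1 = (0.4364, 0.8729, -0.2182, 0.0000).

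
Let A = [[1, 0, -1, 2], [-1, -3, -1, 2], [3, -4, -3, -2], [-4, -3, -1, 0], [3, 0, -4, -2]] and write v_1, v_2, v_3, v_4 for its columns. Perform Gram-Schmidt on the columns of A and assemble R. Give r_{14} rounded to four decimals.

q_1 = v_1/‖v_1‖ = (1, -1, 3, -4, 3)/6.0000 = (0.1667, -0.1667, 0.5000, -0.6667, 0.5000).
r_{14} = q_1·v_4 = -2.0000.

r_{14} = -2.0000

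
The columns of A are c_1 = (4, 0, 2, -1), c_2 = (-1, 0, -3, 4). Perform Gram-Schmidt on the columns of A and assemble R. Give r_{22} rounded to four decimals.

r_{22} = 4.0825

c_1 = (4, 0, 2, -1); ‖c_1‖ = 4.5826, so e_1 = (0.8729, 0.0000, 0.4364, -0.2182).
e_1·c_2 = 0.8729·(-1) + 0.0000·0 + 0.4364·(-3) + (-0.2182)·4 = -3.0551.
u_2 = c_2 + 3.0551·e_1 = (1.6667, 0.0000, -1.6667, 3.3333).
r_{22} = ‖u_2‖ = 4.0825.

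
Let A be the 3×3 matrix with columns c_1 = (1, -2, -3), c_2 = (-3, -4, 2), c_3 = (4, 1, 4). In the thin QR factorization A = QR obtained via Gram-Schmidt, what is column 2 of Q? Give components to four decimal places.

e_2 = (-0.5445, -0.7703, 0.3320)

c_1 = (1, -2, -3); ‖c_1‖ = 3.7417, so e_1 = (0.2673, -0.5345, -0.8018).
e_1·c_2 = 0.2673·(-3) + (-0.5345)·(-4) + (-0.8018)·2 = -0.2673.
u_2 = c_2 + 0.2673·e_1 = (-2.9286, -4.1429, 1.7857).
‖u_2‖ = 5.3785, so e_2 = (-0.5445, -0.7703, 0.3320).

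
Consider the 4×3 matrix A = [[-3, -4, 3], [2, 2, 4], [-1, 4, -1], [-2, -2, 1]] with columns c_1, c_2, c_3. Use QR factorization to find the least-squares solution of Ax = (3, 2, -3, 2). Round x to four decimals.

x = (0.2006, -0.5211, 0.6367)

c_1 = (-3, 2, -1, -2); ‖c_1‖ = 4.2426, so e_1 = (-0.7071, 0.4714, -0.2357, -0.4714).
e_1·c_2 = (-0.7071)·(-4) + 0.4714·2 + (-0.2357)·4 + (-0.4714)·(-2) = 3.7712.
u_2 = c_2 − 3.7712·e_1 = (-1.3333, 0.2222, 4.8889, -0.2222).
‖u_2‖ = 5.0772, so e_2 = (-0.2626, 0.0438, 0.9629, -0.0438).
e_1·c_3 = (-0.7071)·3 + 0.4714·4 + (-0.2357)·(-1) + (-0.4714)·1 = -0.4714; e_2·c_3 = (-0.2626)·3 + 0.0438·4 + 0.9629·(-1) + (-0.0438)·1 = -1.6194.
u_3 = c_3 + 0.4714·e_1 + 1.6194·e_2 = (2.2414, 4.2931, 0.4483, 0.7069).
‖u_3‖ = 4.9148, so e_3 = (0.4560, 0.8735, 0.0912, 0.1438).
Qᵀb = (-1.4142, -3.6766, 3.1292).
Back-substitute: x_3 = 3.1292/4.9148 = 0.6367.
x_2 = (-3.6766 + 1.6194·0.6367)/5.0772 = -0.5211.
x_1 = (-1.4142 − 3.7712·(-0.5211) + 0.4714·0.6367)/4.2426 = 0.2006.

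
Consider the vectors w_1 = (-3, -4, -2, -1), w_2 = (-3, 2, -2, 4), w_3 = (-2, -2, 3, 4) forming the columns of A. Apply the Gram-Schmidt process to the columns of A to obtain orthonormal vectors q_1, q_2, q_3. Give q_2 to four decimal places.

q_2 = (-0.5051, 0.3716, -0.3367, 0.7025)

w_1 = (-3, -4, -2, -1); ‖w_1‖ = 5.4772, so q_1 = (-0.5477, -0.7303, -0.3651, -0.1826).
q_1·w_2 = (-0.5477)·(-3) + (-0.7303)·2 + (-0.3651)·(-2) + (-0.1826)·4 = 0.1826.
u_2 = w_2 − 0.1826·q_1 = (-2.9000, 2.1333, -1.9333, 4.0333).
‖u_2‖ = 5.7417, so q_2 = (-0.5051, 0.3716, -0.3367, 0.7025).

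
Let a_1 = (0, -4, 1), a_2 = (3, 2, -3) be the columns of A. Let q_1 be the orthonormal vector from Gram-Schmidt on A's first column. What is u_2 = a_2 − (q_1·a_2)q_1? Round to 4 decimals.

u_2 = (3.0000, -0.5882, -2.3529)

q_1 = a_1/‖a_1‖ = (0, -4, 1)/4.1231 = (0.0000, -0.9701, 0.2425).
r_{12} = q_1·a_2 = -2.6679.
u_2 = a_2 + 2.6679·q_1 = (3.0000, -0.5882, -2.3529).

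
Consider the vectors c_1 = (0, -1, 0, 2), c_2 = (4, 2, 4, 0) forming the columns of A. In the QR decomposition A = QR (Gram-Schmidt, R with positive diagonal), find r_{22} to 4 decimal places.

e_1 = c_1/‖c_1‖ = (0, -1, 0, 2)/2.2361 = (0.0000, -0.4472, 0.0000, 0.8944).
r_{12} = e_1·c_2 = -0.8944.
u_2 = c_2 + 0.8944·e_1 = (4.0000, 1.6000, 4.0000, 0.8000).
r_{22} = ‖u_2‖ = 5.9330.

r_{22} = 5.9330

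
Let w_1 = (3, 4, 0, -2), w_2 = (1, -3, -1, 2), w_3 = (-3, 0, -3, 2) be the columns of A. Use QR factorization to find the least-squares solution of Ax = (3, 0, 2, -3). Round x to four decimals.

e_1 = w_1/‖w_1‖ = (3, 4, 0, -2)/5.3852 = (0.5571, 0.7428, 0.0000, -0.3714).
r_{12} = e_1·w_2 = -2.4140.
u_2 = w_2 + 2.4140·e_1 = (2.3448, -1.2069, -1.0000, 1.1034).
‖u_2‖ = 3.0286, so e_2 = (0.7742, -0.3985, -0.3302, 0.3643).
r_{13} = e_1·w_3 = -2.4140; r_{23} = e_2·w_3 = -0.6034.
u_3 = w_3 + 2.4140·e_1 + 0.6034·e_2 = (-1.1880, 1.5526, -3.1992, 1.3233).
‖u_3‖ = 3.9760, so e_3 = (-0.2988, 0.3905, -0.8046, 0.3328).
Qᵀb = (2.7854, 0.5693, -3.5041).
Back-substitute: x_3 = -3.5041/3.9760 = -0.8813.
x_2 = (0.5693 + 0.6034·(-0.8813))/3.0286 = 0.0124.
x_1 = (2.7854 + 2.4140·0.0124 + 2.4140·(-0.8813))/5.3852 = 0.1277.

x = (0.1277, 0.0124, -0.8813)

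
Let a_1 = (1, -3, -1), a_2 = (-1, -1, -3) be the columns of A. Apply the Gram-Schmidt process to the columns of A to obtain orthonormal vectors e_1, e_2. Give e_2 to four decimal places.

e_2 = (-0.4924, 0.1231, -0.8616)

a_1 = (1, -3, -1); ‖a_1‖ = 3.3166, so e_1 = (0.3015, -0.9045, -0.3015).
e_1·a_2 = 0.3015·(-1) + (-0.9045)·(-1) + (-0.3015)·(-3) = 1.5076.
u_2 = a_2 − 1.5076·e_1 = (-1.4545, 0.3636, -2.5455).
‖u_2‖ = 2.9542, so e_2 = (-0.4924, 0.1231, -0.8616).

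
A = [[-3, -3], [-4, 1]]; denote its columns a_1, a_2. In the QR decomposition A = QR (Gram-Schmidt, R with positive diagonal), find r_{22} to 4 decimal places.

a_1 = (-3, -4); ‖a_1‖ = 5.0000, so e_1 = (-0.6000, -0.8000).
e_1·a_2 = (-0.6000)·(-3) + (-0.8000)·1 = 1.0000.
u_2 = a_2 − 1.0000·e_1 = (-2.4000, 1.8000).
r_{22} = ‖u_2‖ = 3.0000.

r_{22} = 3.0000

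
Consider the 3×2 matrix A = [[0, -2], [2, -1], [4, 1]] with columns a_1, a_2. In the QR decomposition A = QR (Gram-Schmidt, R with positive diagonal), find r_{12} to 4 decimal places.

r_{12} = 0.4472

a_1 = (0, 2, 4); ‖a_1‖ = 4.4721, so q_1 = (0.0000, 0.4472, 0.8944).
r_{12} = q_1·a_2 = 0.4472.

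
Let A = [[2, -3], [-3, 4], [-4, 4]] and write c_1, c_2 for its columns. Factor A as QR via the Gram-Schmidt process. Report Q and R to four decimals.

Q = [[0.3714, -0.6142], [-0.5571, 0.4526], [-0.7428, -0.6465]], R = [[5.3852, -6.3136], [0.0000, 1.0667]]

c_1 = (2, -3, -4); ‖c_1‖ = 5.3852, so e_1 = (0.3714, -0.5571, -0.7428).
e_1·c_2 = 0.3714·(-3) + (-0.5571)·4 + (-0.7428)·4 = -6.3136.
u_2 = c_2 + 6.3136·e_1 = (-0.6552, 0.4828, -0.6897).
‖u_2‖ = 1.0667, so e_2 = (-0.6142, 0.4526, -0.6465).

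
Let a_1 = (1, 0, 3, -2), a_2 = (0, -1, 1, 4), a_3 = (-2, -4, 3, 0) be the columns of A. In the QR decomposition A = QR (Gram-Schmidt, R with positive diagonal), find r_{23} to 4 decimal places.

r_{23} = 2.3593

a_1 = (1, 0, 3, -2); ‖a_1‖ = 3.7417, so e_1 = (0.2673, 0.0000, 0.8018, -0.5345).
e_1·a_2 = 0.2673·0 + 0.0000·(-1) + 0.8018·1 + (-0.5345)·4 = -1.3363.
u_2 = a_2 + 1.3363·e_1 = (0.3571, -1.0000, 2.0714, 3.2857).
‖u_2‖ = 4.0267, so e_2 = (0.0887, -0.2483, 0.5144, 0.8160).
r_{23} = e_2·a_3 = 2.3593.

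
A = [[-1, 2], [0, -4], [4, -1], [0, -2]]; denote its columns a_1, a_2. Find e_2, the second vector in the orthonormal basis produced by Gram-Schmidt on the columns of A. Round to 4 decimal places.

a_1 = (-1, 0, 4, 0); ‖a_1‖ = 4.1231, so e_1 = (-0.2425, 0.0000, 0.9701, 0.0000).
e_1·a_2 = (-0.2425)·2 + 0.0000·(-4) + 0.9701·(-1) + 0.0000·(-2) = -1.4552.
u_2 = a_2 + 1.4552·e_1 = (1.6471, -4.0000, 0.4118, -2.0000).
‖u_2‖ = 4.7836, so e_2 = (0.3443, -0.8362, 0.0861, -0.4181).

e_2 = (0.3443, -0.8362, 0.0861, -0.4181)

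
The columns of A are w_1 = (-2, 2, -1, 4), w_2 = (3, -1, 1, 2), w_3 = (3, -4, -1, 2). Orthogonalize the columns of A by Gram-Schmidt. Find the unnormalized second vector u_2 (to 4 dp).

w_1 = (-2, 2, -1, 4); ‖w_1‖ = 5.0000, so q_1 = (-0.4000, 0.4000, -0.2000, 0.8000).
q_1·w_2 = (-0.4000)·3 + 0.4000·(-1) + (-0.2000)·1 + 0.8000·2 = -0.2000.
u_2 = w_2 + 0.2000·q_1 = (2.9200, -0.9200, 0.9600, 2.1600).

u_2 = (2.9200, -0.9200, 0.9600, 2.1600)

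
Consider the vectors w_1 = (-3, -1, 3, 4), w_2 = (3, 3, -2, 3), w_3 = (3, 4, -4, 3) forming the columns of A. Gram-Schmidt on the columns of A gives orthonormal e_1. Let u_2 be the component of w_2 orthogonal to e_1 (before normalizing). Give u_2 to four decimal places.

u_2 = (2.4857, 2.8286, -1.4857, 3.6857)

w_1 = (-3, -1, 3, 4); ‖w_1‖ = 5.9161, so e_1 = (-0.5071, -0.1690, 0.5071, 0.6761).
e_1·w_2 = (-0.5071)·3 + (-0.1690)·3 + 0.5071·(-2) + 0.6761·3 = -1.0142.
u_2 = w_2 + 1.0142·e_1 = (2.4857, 2.8286, -1.4857, 3.6857).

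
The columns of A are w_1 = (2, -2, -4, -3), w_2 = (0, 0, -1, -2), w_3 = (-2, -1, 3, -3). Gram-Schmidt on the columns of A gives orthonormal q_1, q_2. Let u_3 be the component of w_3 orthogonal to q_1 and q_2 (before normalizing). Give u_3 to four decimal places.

w_1 = (2, -2, -4, -3); ‖w_1‖ = 5.7446, so q_1 = (0.3482, -0.3482, -0.6963, -0.5222).
q_1·w_2 = 0.3482·0 + (-0.3482)·0 + (-0.6963)·(-1) + (-0.5222)·(-2) = 1.7408.
u_2 = w_2 − 1.7408·q_1 = (-0.6061, 0.6061, 0.2121, -1.0909).
‖u_2‖ = 1.4035, so q_2 = (-0.4318, 0.4318, 0.1511, -0.7773).
q_1·w_3 = 0.3482·(-2) + (-0.3482)·(-1) + (-0.6963)·3 + (-0.5222)·(-3) = -0.8704; q_2·w_3 = (-0.4318)·(-2) + 0.4318·(-1) + 0.1511·3 + (-0.7773)·(-3) = 3.2172.
u_3 = w_3 + 0.8704·q_1 − 3.2172·q_2 = (-0.3077, -2.6923, 1.9077, -0.9538).

u_3 = (-0.3077, -2.6923, 1.9077, -0.9538)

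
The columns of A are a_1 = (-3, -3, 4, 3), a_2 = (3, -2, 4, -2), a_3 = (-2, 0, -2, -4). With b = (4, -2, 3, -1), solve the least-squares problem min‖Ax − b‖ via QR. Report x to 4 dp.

x = (-0.1710, 0.8920, -0.2934)

a_1 = (-3, -3, 4, 3); ‖a_1‖ = 6.5574, so q_1 = (-0.4575, -0.4575, 0.6100, 0.4575).
q_1·a_2 = (-0.4575)·3 + (-0.4575)·(-2) + 0.6100·4 + 0.4575·(-2) = 1.0675.
u_2 = a_2 − 1.0675·q_1 = (3.4884, -1.5116, 3.3488, -2.4884).
‖u_2‖ = 5.6445, so q_2 = (0.6180, -0.2678, 0.5933, -0.4408).
q_1·a_3 = (-0.4575)·(-2) + (-0.4575)·0 + 0.6100·(-2) + 0.4575·(-4) = -2.1350; q_2·a_3 = 0.6180·(-2) + (-0.2678)·0 + 0.5933·(-2) + (-0.4408)·(-4) = -0.6592.
u_3 = a_3 + 2.1350·q_1 + 0.6592·q_2 = (-2.5693, -1.1533, -0.3066, -3.3139).
‖u_3‖ = 4.3597, so q_3 = (-0.5893, -0.2645, -0.0703, -0.7601).
Qᵀb = (0.4575, 5.2284, -1.2791).
Back-substitute: x_3 = -1.2791/4.3597 = -0.2934.
x_2 = (5.2284 + 0.6592·(-0.2934))/5.6445 = 0.8920.
x_1 = (0.4575 − 1.0675·0.8920 + 2.1350·(-0.2934))/6.5574 = -0.1710.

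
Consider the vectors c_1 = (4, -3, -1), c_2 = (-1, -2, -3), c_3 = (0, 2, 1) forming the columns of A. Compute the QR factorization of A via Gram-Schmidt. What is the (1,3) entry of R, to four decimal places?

r_{13} = -1.3728

c_1 = (4, -3, -1); ‖c_1‖ = 5.0990, so e_1 = (0.7845, -0.5883, -0.1961).
r_{13} = e_1·c_3 = -1.3728.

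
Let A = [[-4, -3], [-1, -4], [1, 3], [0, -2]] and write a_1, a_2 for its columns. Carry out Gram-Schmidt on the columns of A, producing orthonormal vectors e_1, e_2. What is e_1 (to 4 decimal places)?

e_1 = (-0.9428, -0.2357, 0.2357, 0.0000)

a_1 = (-4, -1, 1, 0); ‖a_1‖ = 4.2426, so e_1 = (-0.9428, -0.2357, 0.2357, 0.0000).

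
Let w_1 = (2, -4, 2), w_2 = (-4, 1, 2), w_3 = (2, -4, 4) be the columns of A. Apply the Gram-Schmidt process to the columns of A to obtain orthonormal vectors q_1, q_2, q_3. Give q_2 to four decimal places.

q_1 = w_1/‖w_1‖ = (2, -4, 2)/4.8990 = (0.4082, -0.8165, 0.4082).
r_{12} = q_1·w_2 = -1.6330.
u_2 = w_2 + 1.6330·q_1 = (-3.3333, -0.3333, 2.6667).
‖u_2‖ = 4.2817, so q_2 = (-0.7785, -0.0778, 0.6228).

q_2 = (-0.7785, -0.0778, 0.6228)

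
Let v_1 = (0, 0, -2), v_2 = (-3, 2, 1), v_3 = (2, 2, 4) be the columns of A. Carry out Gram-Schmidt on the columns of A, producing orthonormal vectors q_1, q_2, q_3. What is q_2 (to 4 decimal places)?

q_1 = v_1/‖v_1‖ = (0, 0, -2)/2.0000 = (0.0000, 0.0000, -1.0000).
r_{12} = q_1·v_2 = -1.0000.
u_2 = v_2 + 1.0000·q_1 = (-3.0000, 2.0000, 0.0000).
‖u_2‖ = 3.6056, so q_2 = (-0.8321, 0.5547, 0.0000).

q_2 = (-0.8321, 0.5547, 0.0000)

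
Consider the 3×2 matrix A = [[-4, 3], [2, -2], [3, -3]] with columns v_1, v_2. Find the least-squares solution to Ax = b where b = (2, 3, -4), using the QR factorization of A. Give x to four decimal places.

x = (-0.6154, -0.1538)

v_1 = (-4, 2, 3); ‖v_1‖ = 5.3852, so q_1 = (-0.7428, 0.3714, 0.5571).
q_1·v_2 = (-0.7428)·3 + 0.3714·(-2) + 0.5571·(-3) = -4.6424.
u_2 = v_2 + 4.6424·q_1 = (-0.4483, -0.2759, -0.4138).
‖u_2‖ = 0.6695, so q_2 = (-0.6695, -0.4120, -0.6180).
Qᵀb = (-2.5997, -0.1030).
Back-substitute: x_2 = -0.1030/0.6695 = -0.1538.
x_1 = (-2.5997 + 4.6424·(-0.1538))/5.3852 = -0.6154.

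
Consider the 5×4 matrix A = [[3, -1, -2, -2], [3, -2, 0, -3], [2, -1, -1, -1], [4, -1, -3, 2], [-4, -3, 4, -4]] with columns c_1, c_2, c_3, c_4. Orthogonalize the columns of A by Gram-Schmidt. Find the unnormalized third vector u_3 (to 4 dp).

c_1 = (3, 3, 2, 4, -4); ‖c_1‖ = 7.3485, so e_1 = (0.4082, 0.4082, 0.2722, 0.5443, -0.5443).
e_1·c_2 = 0.4082·(-1) + 0.4082·(-2) + 0.2722·(-1) + 0.5443·(-1) + (-0.5443)·(-3) = -0.4082.
u_2 = c_2 + 0.4082·e_1 = (-0.8333, -1.8333, -0.8889, -0.7778, -3.2222).
‖u_2‖ = 3.9791, so e_2 = (-0.2094, -0.4607, -0.2234, -0.1955, -0.8098).
e_1·c_3 = 0.4082·(-2) + 0.4082·0 + 0.2722·(-1) + 0.5443·(-3) + (-0.5443)·4 = -4.8990; e_2·c_3 = (-0.2094)·(-2) + (-0.4607)·0 + (-0.2234)·(-1) + (-0.1955)·(-3) + (-0.8098)·4 = -2.0105.
u_3 = c_3 + 4.8990·e_1 + 2.0105·e_2 = (-0.4211, 1.0737, -0.1158, -0.7263, -0.2947).

u_3 = (-0.4211, 1.0737, -0.1158, -0.7263, -0.2947)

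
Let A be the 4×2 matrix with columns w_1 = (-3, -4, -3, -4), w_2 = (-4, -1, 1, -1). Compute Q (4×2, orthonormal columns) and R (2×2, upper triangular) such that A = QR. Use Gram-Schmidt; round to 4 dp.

w_1 = (-3, -4, -3, -4); ‖w_1‖ = 7.0711, so q_1 = (-0.4243, -0.5657, -0.4243, -0.5657).
q_1·w_2 = (-0.4243)·(-4) + (-0.5657)·(-1) + (-0.4243)·1 + (-0.5657)·(-1) = 2.4042.
u_2 = w_2 − 2.4042·q_1 = (-2.9800, 0.3600, 2.0200, 0.3600).
‖u_2‖ = 3.6359, so q_2 = (-0.8196, 0.0990, 0.5556, 0.0990).

Q = [[-0.4243, -0.8196], [-0.5657, 0.0990], [-0.4243, 0.5556], [-0.5657, 0.0990]], R = [[7.0711, 2.4042], [0.0000, 3.6359]]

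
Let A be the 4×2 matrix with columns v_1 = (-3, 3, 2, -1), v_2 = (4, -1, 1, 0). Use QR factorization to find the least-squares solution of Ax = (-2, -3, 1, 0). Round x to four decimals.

x = (-0.2857, -0.4286)

v_1 = (-3, 3, 2, -1); ‖v_1‖ = 4.7958, so q_1 = (-0.6255, 0.6255, 0.4170, -0.2085).
q_1·v_2 = (-0.6255)·4 + 0.6255·(-1) + 0.4170·1 + (-0.2085)·0 = -2.7107.
u_2 = v_2 + 2.7107·q_1 = (2.3043, 0.6957, 2.1304, -0.5652).
‖u_2‖ = 3.2638, so q_2 = (0.7060, 0.2131, 0.6528, -0.1732).
Qᵀb = (-0.2085, -1.3988).
Back-substitute: x_2 = -1.3988/3.2638 = -0.4286.
x_1 = (-0.2085 + 2.7107·(-0.4286))/4.7958 = -0.2857.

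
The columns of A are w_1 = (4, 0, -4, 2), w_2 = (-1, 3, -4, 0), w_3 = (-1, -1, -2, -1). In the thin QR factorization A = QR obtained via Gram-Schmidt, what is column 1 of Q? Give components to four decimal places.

q_1 = (0.6667, 0.0000, -0.6667, 0.3333)

w_1 = (4, 0, -4, 2); ‖w_1‖ = 6.0000, so q_1 = (0.6667, 0.0000, -0.6667, 0.3333).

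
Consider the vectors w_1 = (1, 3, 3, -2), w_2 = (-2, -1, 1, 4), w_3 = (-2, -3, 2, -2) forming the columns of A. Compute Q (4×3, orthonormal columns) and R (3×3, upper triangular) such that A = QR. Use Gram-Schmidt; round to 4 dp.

Q = [[0.2085, -0.3725, -0.4166], [0.6255, 0.0724, -0.6292], [0.6255, 0.5485, 0.4495], [-0.4170, 0.7451, -0.4780]], R = [[4.7958, -2.0851, -0.2085], [0.0000, 4.2014, 0.1345], [0.0000, 0.0000, 4.5759]]

e_1 = w_1/‖w_1‖ = (1, 3, 3, -2)/4.7958 = (0.2085, 0.6255, 0.6255, -0.4170).
r_{12} = e_1·w_2 = -2.0851.
u_2 = w_2 + 2.0851·e_1 = (-1.5652, 0.3043, 2.3043, 3.1304).
‖u_2‖ = 4.2014, so e_2 = (-0.3725, 0.0724, 0.5485, 0.7451).
r_{13} = e_1·w_3 = -0.2085; r_{23} = e_2·w_3 = 0.1345.
u_3 = w_3 + 0.2085·e_1 − 0.1345·e_2 = (-1.9064, -2.8793, 2.0567, -2.1872).
‖u_3‖ = 4.5759, so e_3 = (-0.4166, -0.6292, 0.4495, -0.4780).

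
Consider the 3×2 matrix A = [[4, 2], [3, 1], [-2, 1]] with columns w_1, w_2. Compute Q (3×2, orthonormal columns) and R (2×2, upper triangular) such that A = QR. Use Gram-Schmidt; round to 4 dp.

Q = [[0.7428, 0.4236], [0.5571, 0.0385], [-0.3714, 0.9050]], R = [[5.3852, 1.6713], [0.0000, 1.7908]]

w_1 = (4, 3, -2); ‖w_1‖ = 5.3852, so e_1 = (0.7428, 0.5571, -0.3714).
e_1·w_2 = 0.7428·2 + 0.5571·1 + (-0.3714)·1 = 1.6713.
u_2 = w_2 − 1.6713·e_1 = (0.7586, 0.0690, 1.6207).
‖u_2‖ = 1.7908, so e_2 = (0.4236, 0.0385, 0.9050).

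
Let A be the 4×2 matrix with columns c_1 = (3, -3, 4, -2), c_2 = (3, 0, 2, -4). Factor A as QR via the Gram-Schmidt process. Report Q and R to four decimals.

q_1 = c_1/‖c_1‖ = (3, -3, 4, -2)/6.1644 = (0.4867, -0.4867, 0.6489, -0.3244).
r_{12} = q_1·c_2 = 4.0555.
u_2 = c_2 − 4.0555·q_1 = (1.0263, 1.9737, -0.6316, -2.6842).
‖u_2‖ = 3.5430, so q_2 = (0.2897, 0.5571, -0.1783, -0.7576).

Q = [[0.4867, 0.2897], [-0.4867, 0.5571], [0.6489, -0.1783], [-0.3244, -0.7576]], R = [[6.1644, 4.0555], [0.0000, 3.5430]]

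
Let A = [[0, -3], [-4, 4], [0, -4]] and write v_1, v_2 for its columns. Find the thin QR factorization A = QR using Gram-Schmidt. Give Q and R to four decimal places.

v_1 = (0, -4, 0); ‖v_1‖ = 4.0000, so q_1 = (0.0000, -1.0000, 0.0000).
q_1·v_2 = 0.0000·(-3) + (-1.0000)·4 + 0.0000·(-4) = -4.0000.
u_2 = v_2 + 4.0000·q_1 = (-3.0000, 0.0000, -4.0000).
‖u_2‖ = 5.0000, so q_2 = (-0.6000, 0.0000, -0.8000).

Q = [[0.0000, -0.6000], [-1.0000, 0.0000], [0.0000, -0.8000]], R = [[4.0000, -4.0000], [0.0000, 5.0000]]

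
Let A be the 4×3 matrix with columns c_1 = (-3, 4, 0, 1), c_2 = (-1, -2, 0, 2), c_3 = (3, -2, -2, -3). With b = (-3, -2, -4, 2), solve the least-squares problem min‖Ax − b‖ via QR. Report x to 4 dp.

x = (2.0000, 3.0000, 2.0000)

c_1 = (-3, 4, 0, 1); ‖c_1‖ = 5.0990, so e_1 = (-0.5883, 0.7845, 0.0000, 0.1961).
e_1·c_2 = (-0.5883)·(-1) + 0.7845·(-2) + 0.0000·0 + 0.1961·2 = -0.5883.
u_2 = c_2 + 0.5883·e_1 = (-1.3462, -1.5385, 0.0000, 2.1154).
‖u_2‖ = 2.9417, so e_2 = (-0.4576, -0.5230, 0.0000, 0.7191).
e_1·c_3 = (-0.5883)·3 + 0.7845·(-2) + 0.0000·(-2) + 0.1961·(-3) = -3.9223; e_2·c_3 = (-0.4576)·3 + (-0.5230)·(-2) + 0.0000·(-2) + 0.7191·(-3) = -2.4841.
u_3 = c_3 + 3.9223·e_1 + 2.4841·e_2 = (-0.4444, -0.2222, -2.0000, -0.4444).
‖u_3‖ = 2.1082, so e_3 = (-0.2108, -0.1054, -0.9487, -0.2108).
Qᵀb = (0.5883, 3.8570, 4.2164).
Back-substitute: x_3 = 4.2164/2.1082 = 2.0000.
x_2 = (3.8570 + 2.4841·2.0000)/2.9417 = 3.0000.
x_1 = (0.5883 + 0.5883·3.0000 + 3.9223·2.0000)/5.0990 = 2.0000.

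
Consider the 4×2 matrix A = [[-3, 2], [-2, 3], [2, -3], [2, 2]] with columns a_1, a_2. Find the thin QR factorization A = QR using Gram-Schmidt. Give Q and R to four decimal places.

a_1 = (-3, -2, 2, 2); ‖a_1‖ = 4.5826, so q_1 = (-0.6547, -0.4364, 0.4364, 0.4364).
q_1·a_2 = (-0.6547)·2 + (-0.4364)·3 + 0.4364·(-3) + 0.4364·2 = -3.0551.
u_2 = a_2 + 3.0551·q_1 = (0.0000, 1.6667, -1.6667, 3.3333).
‖u_2‖ = 4.0825, so q_2 = (0.0000, 0.4082, -0.4082, 0.8165).

Q = [[-0.6547, 0.0000], [-0.4364, 0.4082], [0.4364, -0.4082], [0.4364, 0.8165]], R = [[4.5826, -3.0551], [0.0000, 4.0825]]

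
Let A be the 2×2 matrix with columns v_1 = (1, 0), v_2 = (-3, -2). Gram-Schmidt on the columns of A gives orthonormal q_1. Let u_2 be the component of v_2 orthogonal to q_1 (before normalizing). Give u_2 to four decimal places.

q_1 = v_1/‖v_1‖ = (1, 0)/1.0000 = (1.0000, 0.0000).
r_{12} = q_1·v_2 = -3.0000.
u_2 = v_2 + 3.0000·q_1 = (0.0000, -2.0000).

u_2 = (0.0000, -2.0000)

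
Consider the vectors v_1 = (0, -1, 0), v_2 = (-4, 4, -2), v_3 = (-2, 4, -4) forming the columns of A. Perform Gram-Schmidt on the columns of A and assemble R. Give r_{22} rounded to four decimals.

r_{22} = 4.4721

q_1 = v_1/‖v_1‖ = (0, -1, 0)/1.0000 = (0.0000, -1.0000, 0.0000).
r_{12} = q_1·v_2 = -4.0000.
u_2 = v_2 + 4.0000·q_1 = (-4.0000, 0.0000, -2.0000).
r_{22} = ‖u_2‖ = 4.4721.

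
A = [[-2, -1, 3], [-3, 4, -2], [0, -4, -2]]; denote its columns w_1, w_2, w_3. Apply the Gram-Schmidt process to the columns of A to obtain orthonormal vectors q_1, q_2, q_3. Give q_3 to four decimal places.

q_1 = w_1/‖w_1‖ = (-2, -3, 0)/3.6056 = (-0.5547, -0.8321, 0.0000).
r_{12} = q_1·w_2 = -2.7735.
u_2 = w_2 + 2.7735·q_1 = (-2.5385, 1.6923, -4.0000).
‖u_2‖ = 5.0307, so q_2 = (-0.5046, 0.3364, -0.7951).
r_{13} = q_1·w_3 = 0.0000; r_{23} = q_2·w_3 = -0.5963.
u_3 = w_3 + 0.0000·q_1 + 0.5963·q_2 = (2.6991, -1.7994, -2.4742).
‖u_3‖ = 4.0798, so q_3 = (0.6616, -0.4411, -0.6064).

q_3 = (0.6616, -0.4411, -0.6064)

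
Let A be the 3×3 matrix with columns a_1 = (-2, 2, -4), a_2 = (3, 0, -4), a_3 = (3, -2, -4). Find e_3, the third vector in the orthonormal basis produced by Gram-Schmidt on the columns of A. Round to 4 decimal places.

a_1 = (-2, 2, -4); ‖a_1‖ = 4.8990, so e_1 = (-0.4082, 0.4082, -0.8165).
e_1·a_2 = (-0.4082)·3 + 0.4082·0 + (-0.8165)·(-4) = 2.0412.
u_2 = a_2 − 2.0412·e_1 = (3.8333, -0.8333, -2.3333).
‖u_2‖ = 4.5644, so e_2 = (0.8398, -0.1826, -0.5112).
e_1·a_3 = (-0.4082)·3 + 0.4082·(-2) + (-0.8165)·(-4) = 1.2247; e_2·a_3 = 0.8398·3 + (-0.1826)·(-2) + (-0.5112)·(-4) = 4.9295.
u_3 = a_3 − 1.2247·e_1 − 4.9295·e_2 = (-0.6400, -1.6000, -0.4800).
‖u_3‖ = 1.7889, so e_3 = (-0.3578, -0.8944, -0.2683).

e_3 = (-0.3578, -0.8944, -0.2683)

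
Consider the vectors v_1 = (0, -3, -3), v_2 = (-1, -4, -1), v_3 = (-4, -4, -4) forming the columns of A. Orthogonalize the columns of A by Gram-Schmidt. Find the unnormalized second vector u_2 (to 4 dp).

u_2 = (-1.0000, -1.5000, 1.5000)

v_1 = (0, -3, -3); ‖v_1‖ = 4.2426, so e_1 = (0.0000, -0.7071, -0.7071).
e_1·v_2 = 0.0000·(-1) + (-0.7071)·(-4) + (-0.7071)·(-1) = 3.5355.
u_2 = v_2 − 3.5355·e_1 = (-1.0000, -1.5000, 1.5000).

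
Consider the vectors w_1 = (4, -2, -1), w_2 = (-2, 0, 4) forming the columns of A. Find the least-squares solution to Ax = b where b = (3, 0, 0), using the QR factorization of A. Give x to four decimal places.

w_1 = (4, -2, -1); ‖w_1‖ = 4.5826, so q_1 = (0.8729, -0.4364, -0.2182).
q_1·w_2 = 0.8729·(-2) + (-0.4364)·0 + (-0.2182)·4 = -2.6186.
u_2 = w_2 + 2.6186·q_1 = (0.2857, -1.1429, 3.4286).
‖u_2‖ = 3.6253, so q_2 = (0.0788, -0.3152, 0.9457).
Qᵀb = (2.6186, 0.2364).
Back-substitute: x_2 = 0.2364/3.6253 = 0.0652.
x_1 = (2.6186 + 2.6186·0.0652)/4.5826 = 0.6087.

x = (0.6087, 0.0652)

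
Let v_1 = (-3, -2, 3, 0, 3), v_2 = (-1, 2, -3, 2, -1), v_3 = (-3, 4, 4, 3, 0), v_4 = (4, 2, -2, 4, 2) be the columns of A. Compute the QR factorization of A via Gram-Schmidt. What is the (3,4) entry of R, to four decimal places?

r_{34} = 0.4352

v_1 = (-3, -2, 3, 0, 3); ‖v_1‖ = 5.5678, so e_1 = (-0.5388, -0.3592, 0.5388, 0.0000, 0.5388).
e_1·v_2 = (-0.5388)·(-1) + (-0.3592)·2 + 0.5388·(-3) + 0.0000·2 + 0.5388·(-1) = -2.3349.
u_2 = v_2 + 2.3349·e_1 = (-2.2581, 1.1613, -1.7419, 2.0000, 0.2581).
‖u_2‖ = 3.6808, so e_2 = (-0.6135, 0.3155, -0.4732, 0.5434, 0.0701).
e_1·v_3 = (-0.5388)·(-3) + (-0.3592)·4 + 0.5388·4 + 0.0000·3 + 0.5388·0 = 2.3349; e_2·v_3 = (-0.6135)·(-3) + 0.3155·4 + (-0.4732)·4 + 0.5434·3 + 0.0701·0 = 2.8395.
u_3 = v_3 − 2.3349·e_1 − 2.8395·e_2 = (0.0000, 3.9429, 4.0857, 1.4571, -1.4571).
‖u_3‖ = 6.0403, so e_3 = (0.0000, 0.6528, 0.6764, 0.2412, -0.2412).
r_{34} = e_3·v_4 = 0.4352.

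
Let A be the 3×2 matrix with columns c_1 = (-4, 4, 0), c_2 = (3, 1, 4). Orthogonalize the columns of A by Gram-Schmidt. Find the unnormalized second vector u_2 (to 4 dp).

c_1 = (-4, 4, 0); ‖c_1‖ = 5.6569, so q_1 = (-0.7071, 0.7071, 0.0000).
q_1·c_2 = (-0.7071)·3 + 0.7071·1 + 0.0000·4 = -1.4142.
u_2 = c_2 + 1.4142·q_1 = (2.0000, 2.0000, 4.0000).

u_2 = (2.0000, 2.0000, 4.0000)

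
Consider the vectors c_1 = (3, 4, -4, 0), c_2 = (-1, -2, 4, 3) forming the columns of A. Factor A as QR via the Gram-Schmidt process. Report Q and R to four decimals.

Q = [[0.4685, 0.2791], [0.6247, 0.1814], [-0.6247, 0.3907], [0.0000, 0.8582]], R = [[6.4031, -4.2167], [0.0000, 3.4956]]

c_1 = (3, 4, -4, 0); ‖c_1‖ = 6.4031, so q_1 = (0.4685, 0.6247, -0.6247, 0.0000).
q_1·c_2 = 0.4685·(-1) + 0.6247·(-2) + (-0.6247)·4 + 0.0000·3 = -4.2167.
u_2 = c_2 + 4.2167·q_1 = (0.9756, 0.6341, 1.3659, 3.0000).
‖u_2‖ = 3.4956, so q_2 = (0.2791, 0.1814, 0.3907, 0.8582).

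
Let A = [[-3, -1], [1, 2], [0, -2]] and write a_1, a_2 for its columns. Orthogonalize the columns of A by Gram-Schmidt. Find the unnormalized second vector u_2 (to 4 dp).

u_2 = (0.5000, 1.5000, -2.0000)

a_1 = (-3, 1, 0); ‖a_1‖ = 3.1623, so e_1 = (-0.9487, 0.3162, 0.0000).
e_1·a_2 = (-0.9487)·(-1) + 0.3162·2 + 0.0000·(-2) = 1.5811.
u_2 = a_2 − 1.5811·e_1 = (0.5000, 1.5000, -2.0000).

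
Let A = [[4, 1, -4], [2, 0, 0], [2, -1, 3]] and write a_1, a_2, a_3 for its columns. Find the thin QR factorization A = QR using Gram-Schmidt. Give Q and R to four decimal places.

a_1 = (4, 2, 2); ‖a_1‖ = 4.8990, so e_1 = (0.8165, 0.4082, 0.4082).
e_1·a_2 = 0.8165·1 + 0.4082·0 + 0.4082·(-1) = 0.4082.
u_2 = a_2 − 0.4082·e_1 = (0.6667, -0.1667, -1.1667).
‖u_2‖ = 1.3540, so e_2 = (0.4924, -0.1231, -0.8616).
e_1·a_3 = 0.8165·(-4) + 0.4082·0 + 0.4082·3 = -2.0412; e_2·a_3 = 0.4924·(-4) + (-0.1231)·0 + (-0.8616)·3 = -4.5544.
u_3 = a_3 + 2.0412·e_1 + 4.5544·e_2 = (-0.0909, 0.2727, -0.0909).
‖u_3‖ = 0.3015, so e_3 = (-0.3015, 0.9045, -0.3015).

Q = [[0.8165, 0.4924, -0.3015], [0.4082, -0.1231, 0.9045], [0.4082, -0.8616, -0.3015]], R = [[4.8990, 0.4082, -2.0412], [0.0000, 1.3540, -4.5544], [0.0000, 0.0000, 0.3015]]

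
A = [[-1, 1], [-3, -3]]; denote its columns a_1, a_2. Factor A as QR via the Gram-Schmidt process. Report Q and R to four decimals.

Q = [[-0.3162, 0.9487], [-0.9487, -0.3162]], R = [[3.1623, 2.5298], [0.0000, 1.8974]]

a_1 = (-1, -3); ‖a_1‖ = 3.1623, so q_1 = (-0.3162, -0.9487).
q_1·a_2 = (-0.3162)·1 + (-0.9487)·(-3) = 2.5298.
u_2 = a_2 − 2.5298·q_1 = (1.8000, -0.6000).
‖u_2‖ = 1.8974, so q_2 = (0.9487, -0.3162).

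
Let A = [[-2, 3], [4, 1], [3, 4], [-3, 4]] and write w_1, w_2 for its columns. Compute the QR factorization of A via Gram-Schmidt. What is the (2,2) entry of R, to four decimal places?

w_1 = (-2, 4, 3, -3); ‖w_1‖ = 6.1644, so e_1 = (-0.3244, 0.6489, 0.4867, -0.4867).
e_1·w_2 = (-0.3244)·3 + 0.6489·1 + 0.4867·4 + (-0.4867)·4 = -0.3244.
u_2 = w_2 + 0.3244·e_1 = (2.8947, 1.2105, 4.1579, 3.8421).
r_{22} = ‖u_2‖ = 6.4726.

r_{22} = 6.4726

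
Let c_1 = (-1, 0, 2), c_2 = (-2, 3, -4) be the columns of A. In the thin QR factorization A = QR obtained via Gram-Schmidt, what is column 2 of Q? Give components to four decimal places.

c_1 = (-1, 0, 2); ‖c_1‖ = 2.2361, so e_1 = (-0.4472, 0.0000, 0.8944).
e_1·c_2 = (-0.4472)·(-2) + 0.0000·3 + 0.8944·(-4) = -2.6833.
u_2 = c_2 + 2.6833·e_1 = (-3.2000, 3.0000, -1.6000).
‖u_2‖ = 4.6690, so e_2 = (-0.6854, 0.6425, -0.3427).

e_2 = (-0.6854, 0.6425, -0.3427)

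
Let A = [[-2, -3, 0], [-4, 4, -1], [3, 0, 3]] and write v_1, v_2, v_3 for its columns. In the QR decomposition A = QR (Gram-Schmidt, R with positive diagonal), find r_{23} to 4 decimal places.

r_{23} = 0.1040

v_1 = (-2, -4, 3); ‖v_1‖ = 5.3852, so e_1 = (-0.3714, -0.7428, 0.5571).
e_1·v_2 = (-0.3714)·(-3) + (-0.7428)·4 + 0.5571·0 = -1.8570.
u_2 = v_2 + 1.8570·e_1 = (-3.6897, 2.6207, 1.0345).
‖u_2‖ = 4.6424, so e_2 = (-0.7948, 0.5645, 0.2228).
r_{23} = e_2·v_3 = 0.1040.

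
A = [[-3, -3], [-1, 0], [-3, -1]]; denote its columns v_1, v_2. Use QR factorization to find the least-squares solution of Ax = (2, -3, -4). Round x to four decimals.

x = (2.4783, -3.1739)

e_1 = v_1/‖v_1‖ = (-3, -1, -3)/4.3589 = (-0.6882, -0.2294, -0.6882).
r_{12} = e_1·v_2 = 2.7530.
u_2 = v_2 − 2.7530·e_1 = (-1.1053, 0.6316, 0.8947).
‖u_2‖ = 1.5560, so e_2 = (-0.7103, 0.4059, 0.5750).
Qᵀb = (2.0647, -4.9385).
Back-substitute: x_2 = -4.9385/1.5560 = -3.1739.
x_1 = (2.0647 − 2.7530·(-3.1739))/4.3589 = 2.4783.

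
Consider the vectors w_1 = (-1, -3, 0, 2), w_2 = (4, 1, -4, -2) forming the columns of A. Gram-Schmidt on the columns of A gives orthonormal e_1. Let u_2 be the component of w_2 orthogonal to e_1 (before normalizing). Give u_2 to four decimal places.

e_1 = w_1/‖w_1‖ = (-1, -3, 0, 2)/3.7417 = (-0.2673, -0.8018, 0.0000, 0.5345).
r_{12} = e_1·w_2 = -2.9399.
u_2 = w_2 + 2.9399·e_1 = (3.2143, -1.3571, -4.0000, -0.4286).

u_2 = (3.2143, -1.3571, -4.0000, -0.4286)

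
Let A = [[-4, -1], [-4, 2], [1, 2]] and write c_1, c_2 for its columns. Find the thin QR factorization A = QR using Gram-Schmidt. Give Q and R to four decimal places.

q_1 = c_1/‖c_1‖ = (-4, -4, 1)/5.7446 = (-0.6963, -0.6963, 0.1741).
r_{12} = q_1·c_2 = -0.3482.
u_2 = c_2 + 0.3482·q_1 = (-1.2424, 1.7576, 2.0606).
‖u_2‖ = 2.9797, so q_2 = (-0.4170, 0.5898, 0.6915).

Q = [[-0.6963, -0.4170], [-0.6963, 0.5898], [0.1741, 0.6915]], R = [[5.7446, -0.3482], [0.0000, 2.9797]]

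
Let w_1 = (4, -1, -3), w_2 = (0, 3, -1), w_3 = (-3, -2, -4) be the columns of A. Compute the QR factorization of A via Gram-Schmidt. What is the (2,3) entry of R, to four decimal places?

q_1 = w_1/‖w_1‖ = (4, -1, -3)/5.0990 = (0.7845, -0.1961, -0.5883).
r_{12} = q_1·w_2 = 0.0000.
u_2 = w_2 + 0.0000·q_1 = (0.0000, 3.0000, -1.0000).
‖u_2‖ = 3.1623, so q_2 = (0.0000, 0.9487, -0.3162).
r_{23} = q_2·w_3 = -0.6325.

r_{23} = -0.6325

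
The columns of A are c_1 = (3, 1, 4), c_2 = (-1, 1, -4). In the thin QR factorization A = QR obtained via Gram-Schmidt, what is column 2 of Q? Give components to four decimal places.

e_2 = (0.4576, 0.7191, -0.5230)

e_1 = c_1/‖c_1‖ = (3, 1, 4)/5.0990 = (0.5883, 0.1961, 0.7845).
r_{12} = e_1·c_2 = -3.5301.
u_2 = c_2 + 3.5301·e_1 = (1.0769, 1.6923, -1.2308).
‖u_2‖ = 2.3534, so e_2 = (0.4576, 0.7191, -0.5230).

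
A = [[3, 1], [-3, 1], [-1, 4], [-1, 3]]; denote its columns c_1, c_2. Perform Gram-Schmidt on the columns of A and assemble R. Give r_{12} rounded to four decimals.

c_1 = (3, -3, -1, -1); ‖c_1‖ = 4.4721, so e_1 = (0.6708, -0.6708, -0.2236, -0.2236).
r_{12} = e_1·c_2 = -1.5652.

r_{12} = -1.5652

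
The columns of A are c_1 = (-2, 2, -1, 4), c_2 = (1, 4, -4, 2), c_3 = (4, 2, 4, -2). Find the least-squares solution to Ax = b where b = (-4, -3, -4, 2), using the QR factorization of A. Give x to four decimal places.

c_1 = (-2, 2, -1, 4); ‖c_1‖ = 5.0000, so e_1 = (-0.4000, 0.4000, -0.2000, 0.8000).
e_1·c_2 = (-0.4000)·1 + 0.4000·4 + (-0.2000)·(-4) + 0.8000·2 = 3.6000.
u_2 = c_2 − 3.6000·e_1 = (2.4400, 2.5600, -3.2800, -0.8800).
‖u_2‖ = 4.9031, so e_2 = (0.4976, 0.5221, -0.6690, -0.1795).
e_1·c_3 = (-0.4000)·4 + 0.4000·2 + (-0.2000)·4 + 0.8000·(-2) = -3.2000; e_2·c_3 = 0.4976·4 + 0.5221·2 + (-0.6690)·4 + (-0.1795)·(-2) = 0.7179.
u_3 = c_3 + 3.2000·e_1 − 0.7179·e_2 = (2.3627, 2.9052, 3.8403, 0.6889).
‖u_3‖ = 5.4078, so e_3 = (0.4369, 0.5372, 0.7101, 0.1274).
Qᵀb = (2.8000, -1.2400, -5.9450).
Back-substitute: x_3 = -5.9450/5.4078 = -1.0993.
x_2 = (-1.2400 − 0.7179·(-1.0993))/4.9031 = -0.0919.
x_1 = (2.8000 − 3.6000·(-0.0919) + 3.2000·(-1.0993))/5.0000 = -0.0774.

x = (-0.0774, -0.0919, -1.0993)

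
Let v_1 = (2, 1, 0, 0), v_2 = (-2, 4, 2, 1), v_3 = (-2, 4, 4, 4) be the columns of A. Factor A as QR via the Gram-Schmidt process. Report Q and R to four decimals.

Q = [[0.8944, -0.4000, 0.1685], [0.4472, 0.8000, -0.3371], [0.0000, 0.4000, 0.4334], [0.0000, 0.2000, 0.8186]], R = [[2.2361, 0.0000, 0.0000], [0.0000, 5.0000, 6.4000], [0.0000, 0.0000, 3.3226]]

v_1 = (2, 1, 0, 0); ‖v_1‖ = 2.2361, so e_1 = (0.8944, 0.4472, 0.0000, 0.0000).
e_1·v_2 = 0.8944·(-2) + 0.4472·4 + 0.0000·2 + 0.0000·1 = 0.0000.
u_2 = v_2 + 0.0000·e_1 = (-2.0000, 4.0000, 2.0000, 1.0000).
‖u_2‖ = 5.0000, so e_2 = (-0.4000, 0.8000, 0.4000, 0.2000).
e_1·v_3 = 0.8944·(-2) + 0.4472·4 + 0.0000·4 + 0.0000·4 = 0.0000; e_2·v_3 = (-0.4000)·(-2) + 0.8000·4 + 0.4000·4 + 0.2000·4 = 6.4000.
u_3 = v_3 + 0.0000·e_1 − 6.4000·e_2 = (0.5600, -1.1200, 1.4400, 2.7200).
‖u_3‖ = 3.3226, so e_3 = (0.1685, -0.3371, 0.4334, 0.8186).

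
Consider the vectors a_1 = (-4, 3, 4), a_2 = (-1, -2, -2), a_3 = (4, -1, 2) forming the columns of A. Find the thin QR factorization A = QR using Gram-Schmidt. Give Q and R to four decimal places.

Q = [[-0.6247, -0.7713, 0.1219], [0.4685, -0.4951, -0.7317], [0.6247, -0.3999, 0.6707]], R = [[6.4031, -1.5617, -1.7179], [0.0000, 2.5614, -3.3899], [0.0000, 0.0000, 2.5608]]

q_1 = a_1/‖a_1‖ = (-4, 3, 4)/6.4031 = (-0.6247, 0.4685, 0.6247).
r_{12} = q_1·a_2 = -1.5617.
u_2 = a_2 + 1.5617·q_1 = (-1.9756, -1.2683, -1.0244).
‖u_2‖ = 2.5614, so q_2 = (-0.7713, -0.4951, -0.3999).
r_{13} = q_1·a_3 = -1.7179; r_{23} = q_2·a_3 = -3.3899.
u_3 = a_3 + 1.7179·q_1 + 3.3899·q_2 = (0.3123, -1.8736, 1.7175).
‖u_3‖ = 2.5608, so q_3 = (0.1219, -0.7317, 0.6707).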